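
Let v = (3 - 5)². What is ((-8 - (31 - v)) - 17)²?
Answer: 2704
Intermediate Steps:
v = 4 (v = (-2)² = 4)
((-8 - (31 - v)) - 17)² = ((-8 - (31 - 1*4)) - 17)² = ((-8 - (31 - 4)) - 17)² = ((-8 - 1*27) - 17)² = ((-8 - 27) - 17)² = (-35 - 17)² = (-52)² = 2704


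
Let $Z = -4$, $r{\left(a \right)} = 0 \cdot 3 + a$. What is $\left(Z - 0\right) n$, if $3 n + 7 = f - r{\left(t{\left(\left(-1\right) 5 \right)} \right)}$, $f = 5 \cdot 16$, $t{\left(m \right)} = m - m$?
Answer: $- \frac{292}{3} \approx -97.333$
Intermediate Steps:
$t{\left(m \right)} = 0$
$r{\left(a \right)} = a$ ($r{\left(a \right)} = 0 + a = a$)
$f = 80$
$n = \frac{73}{3}$ ($n = - \frac{7}{3} + \frac{80 - 0}{3} = - \frac{7}{3} + \frac{80 + 0}{3} = - \frac{7}{3} + \frac{1}{3} \cdot 80 = - \frac{7}{3} + \frac{80}{3} = \frac{73}{3} \approx 24.333$)
$\left(Z - 0\right) n = \left(-4 - 0\right) \frac{73}{3} = \left(-4 + 0\right) \frac{73}{3} = \left(-4\right) \frac{73}{3} = - \frac{292}{3}$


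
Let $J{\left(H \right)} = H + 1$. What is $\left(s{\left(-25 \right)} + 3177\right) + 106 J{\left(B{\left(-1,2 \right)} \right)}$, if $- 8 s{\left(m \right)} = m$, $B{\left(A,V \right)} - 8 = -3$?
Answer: $\frac{30529}{8} \approx 3816.1$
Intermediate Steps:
$B{\left(A,V \right)} = 5$ ($B{\left(A,V \right)} = 8 - 3 = 5$)
$J{\left(H \right)} = 1 + H$
$s{\left(m \right)} = - \frac{m}{8}$
$\left(s{\left(-25 \right)} + 3177\right) + 106 J{\left(B{\left(-1,2 \right)} \right)} = \left(\left(- \frac{1}{8}\right) \left(-25\right) + 3177\right) + 106 \left(1 + 5\right) = \left(\frac{25}{8} + 3177\right) + 106 \cdot 6 = \frac{25441}{8} + 636 = \frac{30529}{8}$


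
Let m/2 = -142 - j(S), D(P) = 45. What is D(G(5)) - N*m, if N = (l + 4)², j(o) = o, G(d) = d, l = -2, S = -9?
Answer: 1109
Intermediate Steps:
N = 4 (N = (-2 + 4)² = 2² = 4)
m = -266 (m = 2*(-142 - 1*(-9)) = 2*(-142 + 9) = 2*(-133) = -266)
D(G(5)) - N*m = 45 - 4*(-266) = 45 - 1*(-1064) = 45 + 1064 = 1109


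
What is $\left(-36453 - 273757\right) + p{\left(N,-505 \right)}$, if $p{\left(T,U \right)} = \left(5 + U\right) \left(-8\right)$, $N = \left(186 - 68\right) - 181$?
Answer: $-306210$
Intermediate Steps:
$N = -63$ ($N = 118 - 181 = -63$)
$p{\left(T,U \right)} = -40 - 8 U$
$\left(-36453 - 273757\right) + p{\left(N,-505 \right)} = \left(-36453 - 273757\right) - -4000 = -310210 + \left(-40 + 4040\right) = -310210 + 4000 = -306210$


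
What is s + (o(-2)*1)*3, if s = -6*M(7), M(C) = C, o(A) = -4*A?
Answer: -18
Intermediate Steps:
s = -42 (s = -6*7 = -42)
s + (o(-2)*1)*3 = -42 + (-4*(-2)*1)*3 = -42 + (8*1)*3 = -42 + 8*3 = -42 + 24 = -18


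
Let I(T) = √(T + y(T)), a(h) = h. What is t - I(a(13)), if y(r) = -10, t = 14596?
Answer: 14596 - √3 ≈ 14594.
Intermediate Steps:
I(T) = √(-10 + T) (I(T) = √(T - 10) = √(-10 + T))
t - I(a(13)) = 14596 - √(-10 + 13) = 14596 - √3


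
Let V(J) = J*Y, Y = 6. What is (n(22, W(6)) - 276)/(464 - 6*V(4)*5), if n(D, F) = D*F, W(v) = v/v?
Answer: 127/128 ≈ 0.99219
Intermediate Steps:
V(J) = 6*J (V(J) = J*6 = 6*J)
W(v) = 1
(n(22, W(6)) - 276)/(464 - 6*V(4)*5) = (22*1 - 276)/(464 - 36*4*5) = (22 - 276)/(464 - 6*24*5) = -254/(464 - 144*5) = -254/(464 - 720) = -254/(-256) = -254*(-1/256) = 127/128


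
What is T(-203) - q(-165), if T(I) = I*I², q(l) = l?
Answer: -8365262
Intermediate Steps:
T(I) = I³
T(-203) - q(-165) = (-203)³ - 1*(-165) = -8365427 + 165 = -8365262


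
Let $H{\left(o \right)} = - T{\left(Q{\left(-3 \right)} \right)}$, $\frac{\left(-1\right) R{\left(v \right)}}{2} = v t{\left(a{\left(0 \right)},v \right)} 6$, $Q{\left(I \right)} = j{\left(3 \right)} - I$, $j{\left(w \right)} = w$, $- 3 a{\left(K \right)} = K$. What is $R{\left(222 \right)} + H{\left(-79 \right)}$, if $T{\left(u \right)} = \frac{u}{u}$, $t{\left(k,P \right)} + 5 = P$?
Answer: $-578089$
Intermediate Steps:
$a{\left(K \right)} = - \frac{K}{3}$
$t{\left(k,P \right)} = -5 + P$
$Q{\left(I \right)} = 3 - I$
$T{\left(u \right)} = 1$
$R{\left(v \right)} = - 12 v \left(-5 + v\right)$ ($R{\left(v \right)} = - 2 v \left(-5 + v\right) 6 = - 2 \cdot 6 v \left(-5 + v\right) = - 12 v \left(-5 + v\right)$)
$H{\left(o \right)} = -1$ ($H{\left(o \right)} = \left(-1\right) 1 = -1$)
$R{\left(222 \right)} + H{\left(-79 \right)} = 12 \cdot 222 \left(5 - 222\right) - 1 = 12 \cdot 222 \left(-217\right) - 1 = -578088 - 1 = -578089$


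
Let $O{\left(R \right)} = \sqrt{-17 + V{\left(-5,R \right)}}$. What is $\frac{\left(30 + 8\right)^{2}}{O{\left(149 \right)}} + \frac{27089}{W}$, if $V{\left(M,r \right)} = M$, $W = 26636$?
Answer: $\frac{27089}{26636} - \frac{722 i \sqrt{22}}{11} \approx 1.017 - 307.86 i$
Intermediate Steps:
$O{\left(R \right)} = i \sqrt{22}$ ($O{\left(R \right)} = \sqrt{-17 - 5} = \sqrt{-22} = i \sqrt{22}$)
$\frac{\left(30 + 8\right)^{2}}{O{\left(149 \right)}} + \frac{27089}{W} = \frac{\left(30 + 8\right)^{2}}{i \sqrt{22}} + \frac{27089}{26636} = 38^{2} \left(- \frac{i \sqrt{22}}{22}\right) + 27089 \cdot \frac{1}{26636} = 1444 \left(- \frac{i \sqrt{22}}{22}\right) + \frac{27089}{26636} = - \frac{722 i \sqrt{22}}{11} + \frac{27089}{26636} = \frac{27089}{26636} - \frac{722 i \sqrt{22}}{11}$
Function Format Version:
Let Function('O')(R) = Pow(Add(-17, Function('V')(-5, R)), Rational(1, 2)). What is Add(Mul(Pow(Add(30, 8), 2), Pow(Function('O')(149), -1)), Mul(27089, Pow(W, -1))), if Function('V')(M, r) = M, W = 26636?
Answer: Add(Rational(27089, 26636), Mul(Rational(-722, 11), I, Pow(22, Rational(1, 2)))) ≈ Add(1.0170, Mul(-307.86, I))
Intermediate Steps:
Function('O')(R) = Mul(I, Pow(22, Rational(1, 2))) (Function('O')(R) = Pow(Add(-17, -5), Rational(1, 2)) = Pow(-22, Rational(1, 2)) = Mul(I, Pow(22, Rational(1, 2))))
Add(Mul(Pow(Add(30, 8), 2), Pow(Function('O')(149), -1)), Mul(27089, Pow(W, -1))) = Add(Mul(Pow(Add(30, 8), 2), Pow(Mul(I, Pow(22, Rational(1, 2))), -1)), Mul(27089, Pow(26636, -1))) = Add(Mul(Pow(38, 2), Mul(Rational(-1, 22), I, Pow(22, Rational(1, 2)))), Mul(27089, Rational(1, 26636))) = Add(Mul(1444, Mul(Rational(-1, 22), I, Pow(22, Rational(1, 2)))), Rational(27089, 26636)) = Add(Mul(Rational(-722, 11), I, Pow(22, Rational(1, 2))), Rational(27089, 26636)) = Add(Rational(27089, 26636), Mul(Rational(-722, 11), I, Pow(22, Rational(1, 2))))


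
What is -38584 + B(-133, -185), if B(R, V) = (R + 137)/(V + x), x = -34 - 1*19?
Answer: -4591498/119 ≈ -38584.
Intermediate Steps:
x = -53 (x = -34 - 19 = -53)
B(R, V) = (137 + R)/(-53 + V) (B(R, V) = (R + 137)/(V - 53) = (137 + R)/(-53 + V))
-38584 + B(-133, -185) = -38584 + (137 - 133)/(-53 - 185) = -38584 + 4/(-238) = -38584 - 1/238*4 = -38584 - 2/119 = -4591498/119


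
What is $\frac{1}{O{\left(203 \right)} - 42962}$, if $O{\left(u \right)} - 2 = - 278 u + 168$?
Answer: $- \frac{1}{99226} \approx -1.0078 \cdot 10^{-5}$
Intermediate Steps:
$O{\left(u \right)} = 170 - 278 u$ ($O{\left(u \right)} = 2 - \left(-168 + 278 u\right) = 170 - 278 u$)
$\frac{1}{O{\left(203 \right)} - 42962} = \frac{1}{\left(170 - 56434\right) - 42962} = \frac{1}{-56264 - 42962} = \frac{1}{-99226} = - \frac{1}{99226}$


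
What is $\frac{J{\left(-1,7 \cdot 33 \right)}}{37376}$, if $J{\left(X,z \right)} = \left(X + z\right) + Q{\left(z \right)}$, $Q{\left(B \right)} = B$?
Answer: $\frac{461}{37376} \approx 0.012334$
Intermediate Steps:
$J{\left(X,z \right)} = X + 2 z$ ($J{\left(X,z \right)} = \left(X + z\right) + z = X + 2 z$)
$\frac{J{\left(-1,7 \cdot 33 \right)}}{37376} = \frac{-1 + 2 \cdot 7 \cdot 33}{37376} = \left(-1 + 2 \cdot 231\right) \frac{1}{37376} = \left(-1 + 462\right) \frac{1}{37376} = 461 \cdot \frac{1}{37376} = \frac{461}{37376}$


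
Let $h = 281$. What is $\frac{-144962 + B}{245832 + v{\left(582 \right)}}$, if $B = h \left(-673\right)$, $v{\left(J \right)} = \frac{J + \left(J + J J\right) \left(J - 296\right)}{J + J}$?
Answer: $- \frac{668150}{658403} \approx -1.0148$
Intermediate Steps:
$v{\left(J \right)} = \frac{J + \left(-296 + J\right) \left(J + J^{2}\right)}{2 J}$ ($v{\left(J \right)} = \frac{J + \left(J + J^{2}\right) \left(-296 + J\right)}{2 J} = \left(J + \left(-296 + J\right) \left(J + J^{2}\right)\right) \frac{1}{2 J} = \frac{J + \left(-296 + J\right) \left(J + J^{2}\right)}{2 J}$)
$B = -189113$ ($B = 281 \left(-673\right) = -189113$)
$\frac{-144962 + B}{245832 + v{\left(582 \right)}} = \frac{-144962 - 189113}{245832 - \left(\frac{171985}{2} - 169362\right)} = - \frac{334075}{245832 - - \frac{166739}{2}} = - \frac{334075}{245832 + \frac{166739}{2}} = - \frac{334075}{\frac{658403}{2}} = \left(-334075\right) \frac{2}{658403} = - \frac{668150}{658403}$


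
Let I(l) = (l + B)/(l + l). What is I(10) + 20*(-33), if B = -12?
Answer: -6601/10 ≈ -660.10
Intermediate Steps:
I(l) = (-12 + l)/(2*l) (I(l) = (l - 12)/(l + l) = (-12 + l)/((2*l)) = (-12 + l)*(1/(2*l)) = (-12 + l)/(2*l))
I(10) + 20*(-33) = (1/2)*(-12 + 10)/10 + 20*(-33) = (1/2)*(1/10)*(-2) - 660 = -1/10 - 660 = -6601/10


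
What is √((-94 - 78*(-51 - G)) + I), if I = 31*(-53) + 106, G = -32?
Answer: I*√149 ≈ 12.207*I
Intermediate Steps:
I = -1537 (I = -1643 + 106 = -1537)
√((-94 - 78*(-51 - G)) + I) = √((-94 - 78*(-51 - 1*(-32))) - 1537) = √((-94 - 78*(-51 + 32)) - 1537) = √((-94 - 78*(-19)) - 1537) = √((-94 + 1482) - 1537) = √(1388 - 1537) = √(-149) = I*√149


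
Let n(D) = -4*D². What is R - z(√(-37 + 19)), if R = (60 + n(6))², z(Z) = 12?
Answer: 7044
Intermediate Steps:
R = 7056 (R = (60 - 4*6²)² = (60 - 4*36)² = (60 - 144)² = (-84)² = 7056)
R - z(√(-37 + 19)) = 7056 - 1*12 = 7056 - 12 = 7044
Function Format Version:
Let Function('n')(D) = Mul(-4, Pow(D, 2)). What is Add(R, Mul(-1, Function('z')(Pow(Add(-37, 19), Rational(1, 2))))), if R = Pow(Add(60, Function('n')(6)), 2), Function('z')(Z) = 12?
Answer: 7044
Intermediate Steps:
R = 7056 (R = Pow(Add(60, Mul(-4, Pow(6, 2))), 2) = Pow(Add(60, Mul(-4, 36)), 2) = Pow(Add(60, -144), 2) = Pow(-84, 2) = 7056)
Add(R, Mul(-1, Function('z')(Pow(Add(-37, 19), Rational(1, 2))))) = Add(7056, Mul(-1, 12)) = Add(7056, -12) = 7044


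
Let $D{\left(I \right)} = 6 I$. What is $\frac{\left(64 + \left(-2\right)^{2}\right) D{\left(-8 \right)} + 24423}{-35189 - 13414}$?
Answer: $- \frac{7053}{16201} \approx -0.43534$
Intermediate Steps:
$\frac{\left(64 + \left(-2\right)^{2}\right) D{\left(-8 \right)} + 24423}{-35189 - 13414} = \frac{\left(64 + \left(-2\right)^{2}\right) 6 \left(-8\right) + 24423}{-35189 - 13414} = \frac{\left(64 + 4\right) \left(-48\right) + 24423}{-48603} = \left(68 \left(-48\right) + 24423\right) \left(- \frac{1}{48603}\right) = \left(-3264 + 24423\right) \left(- \frac{1}{48603}\right) = 21159 \left(- \frac{1}{48603}\right) = - \frac{7053}{16201}$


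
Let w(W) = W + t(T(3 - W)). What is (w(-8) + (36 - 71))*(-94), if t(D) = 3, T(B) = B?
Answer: 3760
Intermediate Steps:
w(W) = 3 + W (w(W) = W + 3 = 3 + W)
(w(-8) + (36 - 71))*(-94) = ((3 - 8) + (36 - 71))*(-94) = (-5 - 35)*(-94) = -40*(-94) = 3760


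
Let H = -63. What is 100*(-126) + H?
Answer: -12663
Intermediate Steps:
100*(-126) + H = 100*(-126) - 63 = -12600 - 63 = -12663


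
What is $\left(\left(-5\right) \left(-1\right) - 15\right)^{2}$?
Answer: $100$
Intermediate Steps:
$\left(\left(-5\right) \left(-1\right) - 15\right)^{2} = \left(5 - 15\right)^{2} = \left(-10\right)^{2} = 100$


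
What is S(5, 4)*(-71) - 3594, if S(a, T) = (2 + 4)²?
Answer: -6150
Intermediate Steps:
S(a, T) = 36 (S(a, T) = 6² = 36)
S(5, 4)*(-71) - 3594 = 36*(-71) - 3594 = -2556 - 3594 = -6150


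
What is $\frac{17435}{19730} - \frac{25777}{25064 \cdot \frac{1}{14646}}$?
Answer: $- \frac{372411438241}{24725636} \approx -15062.0$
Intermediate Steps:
$\frac{17435}{19730} - \frac{25777}{25064 \cdot \frac{1}{14646}} = 17435 \cdot \frac{1}{19730} - \frac{25777}{25064 \cdot \frac{1}{14646}} = \frac{3487}{3946} - \frac{25777}{\frac{12532}{7323}} = \frac{3487}{3946} - \frac{188764971}{12532} = - \frac{372411438241}{24725636}$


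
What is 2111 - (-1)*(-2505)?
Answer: -394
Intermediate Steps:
2111 - (-1)*(-2505) = 2111 - 1*2505 = 2111 - 2505 = -394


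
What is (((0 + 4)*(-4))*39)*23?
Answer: -14352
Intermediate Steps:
(((0 + 4)*(-4))*39)*23 = ((4*(-4))*39)*23 = -16*39*23 = -624*23 = -14352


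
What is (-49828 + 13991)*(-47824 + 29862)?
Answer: 643704194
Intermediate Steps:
(-49828 + 13991)*(-47824 + 29862) = -35837*(-17962) = 643704194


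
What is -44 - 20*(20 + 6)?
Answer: -564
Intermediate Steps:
-44 - 20*(20 + 6) = -44 - 20*26 = -44 - 520 = -564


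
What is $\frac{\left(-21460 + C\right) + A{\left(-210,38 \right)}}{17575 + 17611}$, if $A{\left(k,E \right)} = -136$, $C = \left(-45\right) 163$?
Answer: $- \frac{28931}{35186} \approx -0.82223$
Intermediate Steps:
$C = -7335$
$\frac{\left(-21460 + C\right) + A{\left(-210,38 \right)}}{17575 + 17611} = \frac{\left(-21460 - 7335\right) - 136}{17575 + 17611} = \frac{-28795 - 136}{35186} = \left(-28931\right) \frac{1}{35186} = - \frac{28931}{35186}$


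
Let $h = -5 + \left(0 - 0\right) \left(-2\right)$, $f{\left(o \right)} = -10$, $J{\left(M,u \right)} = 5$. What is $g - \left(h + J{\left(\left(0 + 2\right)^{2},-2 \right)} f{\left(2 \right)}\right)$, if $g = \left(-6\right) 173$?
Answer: $-983$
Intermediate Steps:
$g = -1038$
$h = -5$ ($h = -5 + \left(0 + 0\right) \left(-2\right) = -5 + 0 \left(-2\right) = -5 + 0 = -5$)
$g - \left(h + J{\left(\left(0 + 2\right)^{2},-2 \right)} f{\left(2 \right)}\right) = -1038 - \left(-5 + 5 \left(-10\right)\right) = -1038 - \left(-5 - 50\right) = -1038 - -55 = -1038 + 55 = -983$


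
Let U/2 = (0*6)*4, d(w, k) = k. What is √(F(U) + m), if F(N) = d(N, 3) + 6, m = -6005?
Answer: 2*I*√1499 ≈ 77.434*I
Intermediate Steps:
U = 0 (U = 2*((0*6)*4) = 2*(0*4) = 2*0 = 0)
F(N) = 9 (F(N) = 3 + 6 = 9)
√(F(U) + m) = √(9 - 6005) = √(-5996) = 2*I*√1499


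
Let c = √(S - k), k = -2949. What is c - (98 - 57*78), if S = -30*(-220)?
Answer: 4348 + 3*√1061 ≈ 4445.7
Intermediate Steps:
S = 6600
c = 3*√1061 (c = √(6600 - 1*(-2949)) = √(6600 + 2949) = √9549 = 3*√1061 ≈ 97.719)
c - (98 - 57*78) = 3*√1061 - (98 - 57*78) = 3*√1061 - (98 - 4446) = 3*√1061 - 1*(-4348) = 3*√1061 + 4348 = 4348 + 3*√1061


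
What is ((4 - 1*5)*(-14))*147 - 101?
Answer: 1957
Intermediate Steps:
((4 - 1*5)*(-14))*147 - 101 = ((4 - 5)*(-14))*147 - 101 = -1*(-14)*147 - 101 = 14*147 - 101 = 2058 - 101 = 1957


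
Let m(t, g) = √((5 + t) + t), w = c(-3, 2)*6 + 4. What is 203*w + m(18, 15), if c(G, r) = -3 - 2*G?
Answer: 4466 + √41 ≈ 4472.4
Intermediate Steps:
w = 22 (w = (-3 - 2*(-3))*6 + 4 = (-3 + 6)*6 + 4 = 3*6 + 4 = 18 + 4 = 22)
m(t, g) = √(5 + 2*t)
203*w + m(18, 15) = 203*22 + √(5 + 2*18) = 4466 + √(5 + 36) = 4466 + √41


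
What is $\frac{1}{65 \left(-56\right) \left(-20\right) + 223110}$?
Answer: $\frac{1}{295910} \approx 3.3794 \cdot 10^{-6}$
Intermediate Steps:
$\frac{1}{65 \left(-56\right) \left(-20\right) + 223110} = \frac{1}{\left(-3640\right) \left(-20\right) + 223110} = \frac{1}{72800 + 223110} = \frac{1}{295910}$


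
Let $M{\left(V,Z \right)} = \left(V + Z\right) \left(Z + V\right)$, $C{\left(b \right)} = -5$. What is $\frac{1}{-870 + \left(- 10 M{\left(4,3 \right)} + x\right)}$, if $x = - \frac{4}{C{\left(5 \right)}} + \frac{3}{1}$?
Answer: $- \frac{5}{6781} \approx -0.00073735$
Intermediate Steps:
$x = \frac{19}{5}$ ($x = - \frac{4}{-5} + \frac{3}{1} = \left(-4\right) \left(- \frac{1}{5}\right) + 3 \cdot 1 = \frac{4}{5} + 3 = \frac{19}{5} \approx 3.8$)
$M{\left(V,Z \right)} = \left(V + Z\right)^{2}$ ($M{\left(V,Z \right)} = \left(V + Z\right) \left(V + Z\right) = \left(V + Z\right)^{2}$)
$\frac{1}{-870 + \left(- 10 M{\left(4,3 \right)} + x\right)} = \frac{1}{-870 + \left(- 10 \left(4 + 3\right)^{2} + \frac{19}{5}\right)} = \frac{1}{-870 + \left(- 10 \cdot 7^{2} + \frac{19}{5}\right)} = \frac{1}{-870 + \left(\left(-10\right) 49 + \frac{19}{5}\right)} = \frac{1}{-870 + \left(-490 + \frac{19}{5}\right)} = \frac{1}{-870 - \frac{2431}{5}} = \frac{1}{- \frac{6781}{5}} = - \frac{5}{6781}$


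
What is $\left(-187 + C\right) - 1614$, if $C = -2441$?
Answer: $-4242$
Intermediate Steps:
$\left(-187 + C\right) - 1614 = \left(-187 - 2441\right) - 1614 = -2628 - 1614 = -4242$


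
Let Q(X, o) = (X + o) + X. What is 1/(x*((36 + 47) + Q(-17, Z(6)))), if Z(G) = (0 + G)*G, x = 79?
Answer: 1/6715 ≈ 0.00014892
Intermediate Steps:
Z(G) = G² (Z(G) = G*G = G²)
Q(X, o) = o + 2*X
1/(x*((36 + 47) + Q(-17, Z(6)))) = 1/(79*((36 + 47) + (6² + 2*(-17)))) = 1/(79*(83 + (36 - 34))) = 1/(79*(83 + 2)) = 1/(79*85) = 1/6715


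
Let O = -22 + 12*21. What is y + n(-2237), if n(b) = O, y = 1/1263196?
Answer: 290535081/1263196 ≈ 230.00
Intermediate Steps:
O = 230 (O = -22 + 252 = 230)
y = 1/1263196 ≈ 7.9164e-7
n(b) = 230
y + n(-2237) = 1/1263196 + 230 = 290535081/1263196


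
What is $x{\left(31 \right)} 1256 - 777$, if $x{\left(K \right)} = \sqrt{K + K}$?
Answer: $-777 + 1256 \sqrt{62} \approx 9112.8$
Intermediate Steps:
$x{\left(K \right)} = \sqrt{2} \sqrt{K}$ ($x{\left(K \right)} = \sqrt{2 K} = \sqrt{2} \sqrt{K}$)
$x{\left(31 \right)} 1256 - 777 = \sqrt{2} \sqrt{31} \cdot 1256 - 777 = \sqrt{62} \cdot 1256 - 777 = 1256 \sqrt{62} - 777 = -777 + 1256 \sqrt{62}$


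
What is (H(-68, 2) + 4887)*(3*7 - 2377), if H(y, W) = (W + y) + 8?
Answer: -11377124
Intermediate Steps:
H(y, W) = 8 + W + y
(H(-68, 2) + 4887)*(3*7 - 2377) = ((8 + 2 - 68) + 4887)*(3*7 - 2377) = (-58 + 4887)*(21 - 2377) = 4829*(-2356) = -11377124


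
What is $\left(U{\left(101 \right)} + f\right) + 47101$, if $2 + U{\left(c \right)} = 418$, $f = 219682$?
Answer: $267199$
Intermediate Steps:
$U{\left(c \right)} = 416$ ($U{\left(c \right)} = -2 + 418 = 416$)
$\left(U{\left(101 \right)} + f\right) + 47101 = \left(416 + 219682\right) + 47101 = 220098 + 47101 = 267199$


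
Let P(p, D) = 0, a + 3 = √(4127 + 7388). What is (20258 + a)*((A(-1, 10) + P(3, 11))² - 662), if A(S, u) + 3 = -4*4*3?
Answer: 39274445 + 13573*√235 ≈ 3.9482e+7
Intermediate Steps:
a = -3 + 7*√235 (a = -3 + √(4127 + 7388) = -3 + √11515 = -3 + 7*√235 ≈ 104.31)
A(S, u) = -51 (A(S, u) = -3 - 4*4*3 = -3 - 16*3 = -3 - 48 = -51)
(20258 + a)*((A(-1, 10) + P(3, 11))² - 662) = (20258 + (-3 + 7*√235))*((-51 + 0)² - 662) = (20255 + 7*√235)*((-51)² - 662) = (20255 + 7*√235)*(2601 - 662) = (20255 + 7*√235)*1939 = 39274445 + 13573*√235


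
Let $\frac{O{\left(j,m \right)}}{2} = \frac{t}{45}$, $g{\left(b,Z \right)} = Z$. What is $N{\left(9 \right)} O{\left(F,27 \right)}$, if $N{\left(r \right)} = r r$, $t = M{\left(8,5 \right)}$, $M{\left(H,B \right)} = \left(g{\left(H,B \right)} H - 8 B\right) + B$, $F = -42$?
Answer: $18$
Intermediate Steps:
$M{\left(H,B \right)} = - 7 B + B H$ ($M{\left(H,B \right)} = \left(B H - 8 B\right) + B = \left(- 8 B + B H\right) + B = - 7 B + B H$)
$t = 5$ ($t = 5 \left(-7 + 8\right) = 5 \cdot 1 = 5$)
$N{\left(r \right)} = r^{2}$
$O{\left(j,m \right)} = \frac{2}{9}$ ($O{\left(j,m \right)} = 2 \cdot \frac{5}{45} = 2 \cdot 5 \cdot \frac{1}{45} = 2 \cdot \frac{1}{9} = \frac{2}{9}$)
$N{\left(9 \right)} O{\left(F,27 \right)} = 9^{2} \cdot \frac{2}{9} = 81 \cdot \frac{2}{9} = 18$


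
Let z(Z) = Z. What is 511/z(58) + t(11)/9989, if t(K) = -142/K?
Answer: 56139933/6372982 ≈ 8.8091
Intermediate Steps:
511/z(58) + t(11)/9989 = 511/58 - 142/11/9989 = 511*(1/58) - 142*1/11*(1/9989) = 511/58 - 142/11*1/9989 = 511/58 - 142/109879 = 56139933/6372982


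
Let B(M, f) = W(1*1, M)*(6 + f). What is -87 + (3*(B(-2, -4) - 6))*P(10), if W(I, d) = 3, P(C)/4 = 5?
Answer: -87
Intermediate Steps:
P(C) = 20 (P(C) = 4*5 = 20)
B(M, f) = 18 + 3*f (B(M, f) = 3*(6 + f) = 18 + 3*f)
-87 + (3*(B(-2, -4) - 6))*P(10) = -87 + (3*((18 + 3*(-4)) - 6))*20 = -87 + (3*((18 - 12) - 6))*20 = -87 + (3*(6 - 6))*20 = -87 + (3*0)*20 = -87 + 0*20 = -87 + 0 = -87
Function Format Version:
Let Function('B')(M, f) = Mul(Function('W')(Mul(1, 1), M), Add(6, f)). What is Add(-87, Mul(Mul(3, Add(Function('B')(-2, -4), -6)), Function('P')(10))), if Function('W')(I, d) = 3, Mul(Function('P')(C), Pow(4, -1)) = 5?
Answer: -87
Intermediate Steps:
Function('P')(C) = 20 (Function('P')(C) = Mul(4, 5) = 20)
Function('B')(M, f) = Add(18, Mul(3, f)) (Function('B')(M, f) = Mul(3, Add(6, f)) = Add(18, Mul(3, f)))
Add(-87, Mul(Mul(3, Add(Function('B')(-2, -4), -6)), Function('P')(10))) = Add(-87, Mul(Mul(3, Add(Add(18, Mul(3, -4)), -6)), 20)) = Add(-87, Mul(Mul(3, Add(Add(18, -12), -6)), 20)) = Add(-87, Mul(Mul(3, Add(6, -6)), 20)) = Add(-87, Mul(Mul(3, 0), 20)) = Add(-87, Mul(0, 20)) = Add(-87, 0) = -87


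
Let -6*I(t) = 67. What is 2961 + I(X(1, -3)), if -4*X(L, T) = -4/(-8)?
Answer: 17699/6 ≈ 2949.8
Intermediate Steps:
X(L, T) = -⅛ (X(L, T) = -(-1)/(-8) = -(-1)*(-1)/8 = -¼*½ = -⅛)
I(t) = -67/6 (I(t) = -⅙*67 = -67/6)
2961 + I(X(1, -3)) = 2961 - 67/6 = 17699/6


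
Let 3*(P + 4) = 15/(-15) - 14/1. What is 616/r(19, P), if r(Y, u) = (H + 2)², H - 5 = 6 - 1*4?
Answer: 616/81 ≈ 7.6049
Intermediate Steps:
H = 7 (H = 5 + (6 - 1*4) = 5 + (6 - 4) = 5 + 2 = 7)
P = -9 (P = -4 + (15/(-15) - 14/1)/3 = -4 + (15*(-1/15) - 14*1)/3 = -4 + (-1 - 14)/3 = -4 + (⅓)*(-15) = -4 - 5 = -9)
r(Y, u) = 81 (r(Y, u) = (7 + 2)² = 9² = 81)
616/r(19, P) = 616/81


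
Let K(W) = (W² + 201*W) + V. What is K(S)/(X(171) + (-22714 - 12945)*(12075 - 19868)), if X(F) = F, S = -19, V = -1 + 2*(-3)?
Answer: -3465/277890758 ≈ -1.2469e-5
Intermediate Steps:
V = -7 (V = -1 - 6 = -7)
K(W) = -7 + W² + 201*W (K(W) = (W² + 201*W) - 7 = -7 + W² + 201*W)
K(S)/(X(171) + (-22714 - 12945)*(12075 - 19868)) = (-7 + (-19)² + 201*(-19))/(171 + (-22714 - 12945)*(12075 - 19868)) = (-7 + 361 - 3819)/(171 - 35659*(-7793)) = -3465/(171 + 277890587) = -3465/277890758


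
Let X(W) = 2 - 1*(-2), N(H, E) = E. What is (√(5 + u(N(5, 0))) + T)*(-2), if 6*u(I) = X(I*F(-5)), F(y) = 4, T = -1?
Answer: 2 - 2*√51/3 ≈ -2.7610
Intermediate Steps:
X(W) = 4 (X(W) = 2 + 2 = 4)
u(I) = ⅔ (u(I) = (⅙)*4 = ⅔)
(√(5 + u(N(5, 0))) + T)*(-2) = (√(5 + ⅔) - 1)*(-2) = (√(17/3) - 1)*(-2) = (√51/3 - 1)*(-2) = (-1 + √51/3)*(-2) = 2 - 2*√51/3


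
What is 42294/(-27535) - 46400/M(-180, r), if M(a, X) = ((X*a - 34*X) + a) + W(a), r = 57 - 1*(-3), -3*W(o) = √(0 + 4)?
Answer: 1090391886/537786085 ≈ 2.0276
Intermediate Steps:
W(o) = -⅔ (W(o) = -√(0 + 4)/3 = -√4/3 = -⅓*2 = -⅔)
r = 60 (r = 57 + 3 = 60)
M(a, X) = -⅔ + a - 34*X + X*a (M(a, X) = ((X*a - 34*X) + a) - ⅔ = ((-34*X + X*a) + a) - ⅔ = (a - 34*X + X*a) - ⅔ = -⅔ + a - 34*X + X*a)
42294/(-27535) - 46400/M(-180, r) = 42294/(-27535) - 46400/(-⅔ - 180 - 34*60 + 60*(-180)) = 42294*(-1/27535) - 46400/(-⅔ - 180 - 2040 - 10800) = -42294/27535 - 46400/(-39062/3) = -42294/27535 - 46400*(-3/39062) = -42294/27535 + 69600/19531 = 1090391886/537786085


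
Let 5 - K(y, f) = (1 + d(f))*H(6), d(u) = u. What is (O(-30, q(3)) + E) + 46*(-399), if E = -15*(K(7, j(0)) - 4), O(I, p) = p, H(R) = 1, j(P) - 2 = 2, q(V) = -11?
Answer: -18305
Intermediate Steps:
j(P) = 4 (j(P) = 2 + 2 = 4)
K(y, f) = 4 - f (K(y, f) = 5 - (1 + f) = 5 + (-1 - f) = 4 - f)
E = 60 (E = -15*((4 - 1*4) - 4) = -15*((4 - 4) - 4) = -15*(0 - 4) = -15*(-4) = 60)
(O(-30, q(3)) + E) + 46*(-399) = (-11 + 60) + 46*(-399) = 49 - 18354 = -18305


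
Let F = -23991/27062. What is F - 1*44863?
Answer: -1214106497/27062 ≈ -44864.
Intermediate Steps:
F = -23991/27062 (F = -23991*1/27062 = -23991/27062 ≈ -0.88652)
F - 1*44863 = -23991/27062 - 1*44863 = -23991/27062 - 44863 = -1214106497/27062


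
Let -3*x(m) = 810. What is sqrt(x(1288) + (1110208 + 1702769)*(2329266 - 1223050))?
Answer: 3*sqrt(345751129418) ≈ 1.7640e+6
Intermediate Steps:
x(m) = -270 (x(m) = -1/3*810 = -270)
sqrt(x(1288) + (1110208 + 1702769)*(2329266 - 1223050)) = sqrt(-270 + (1110208 + 1702769)*(2329266 - 1223050)) = sqrt(-270 + 2812977*1106216) = sqrt(-270 + 3111760165032) = sqrt(3111760164762) = 3*sqrt(345751129418)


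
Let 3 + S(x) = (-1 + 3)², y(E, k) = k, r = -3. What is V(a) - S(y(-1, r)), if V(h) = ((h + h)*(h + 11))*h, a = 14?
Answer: 9799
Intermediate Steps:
S(x) = 1 (S(x) = -3 + (-1 + 3)² = -3 + 2² = -3 + 4 = 1)
V(h) = 2*h²*(11 + h) (V(h) = ((2*h)*(11 + h))*h = (2*h*(11 + h))*h = 2*h²*(11 + h))
V(a) - S(y(-1, r)) = 2*14²*(11 + 14) - 1*1 = 2*196*25 - 1 = 9800 - 1 = 9799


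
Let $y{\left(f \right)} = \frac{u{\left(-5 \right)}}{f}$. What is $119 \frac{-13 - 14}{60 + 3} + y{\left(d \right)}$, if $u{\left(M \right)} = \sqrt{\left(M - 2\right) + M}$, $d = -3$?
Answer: $-51 - \frac{2 i \sqrt{3}}{3} \approx -51.0 - 1.1547 i$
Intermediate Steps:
$u{\left(M \right)} = \sqrt{-2 + 2 M}$ ($u{\left(M \right)} = \sqrt{\left(M - 2\right) + M} = \sqrt{\left(-2 + M\right) + M} = \sqrt{-2 + 2 M}$)
$y{\left(f \right)} = \frac{2 i \sqrt{3}}{f}$ ($y{\left(f \right)} = \frac{\sqrt{-2 + 2 \left(-5\right)}}{f} = \frac{\sqrt{-2 - 10}}{f} = \frac{\sqrt{-12}}{f} = \frac{2 i \sqrt{3}}{f}$)
$119 \frac{-13 - 14}{60 + 3} + y{\left(d \right)} = 119 \frac{-13 - 14}{60 + 3} + \frac{2 i \sqrt{3}}{-3} = 119 \left(- \frac{27}{63}\right) + 2 i \sqrt{3} \left(- \frac{1}{3}\right) = 119 \left(\left(-27\right) \frac{1}{63}\right) - \frac{2 i \sqrt{3}}{3} = 119 \left(- \frac{3}{7}\right) - \frac{2 i \sqrt{3}}{3} = -51 - \frac{2 i \sqrt{3}}{3}$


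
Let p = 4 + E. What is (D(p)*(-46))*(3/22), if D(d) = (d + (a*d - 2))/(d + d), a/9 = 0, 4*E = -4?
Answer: -23/22 ≈ -1.0455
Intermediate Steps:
E = -1 (E = (¼)*(-4) = -1)
a = 0 (a = 9*0 = 0)
p = 3 (p = 4 - 1 = 3)
D(d) = (-2 + d)/(2*d) (D(d) = (d + (0*d - 2))/(d + d) = (d + (0 - 2))/((2*d)) = (d - 2)*(1/(2*d)) = (-2 + d)*(1/(2*d)) = (-2 + d)/(2*d))
(D(p)*(-46))*(3/22) = (((½)*(-2 + 3)/3)*(-46))*(3/22) = (((½)*(⅓)*1)*(-46))*(3*(1/22)) = ((⅙)*(-46))*(3/22) = -23/3*3/22 = -23/22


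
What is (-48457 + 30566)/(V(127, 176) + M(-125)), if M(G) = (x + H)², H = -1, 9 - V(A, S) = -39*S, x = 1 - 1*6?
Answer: -17891/6909 ≈ -2.5895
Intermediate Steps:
x = -5 (x = 1 - 6 = -5)
V(A, S) = 9 + 39*S (V(A, S) = 9 - (-39)*S = 9 + 39*S)
M(G) = 36 (M(G) = (-5 - 1)² = (-6)² = 36)
(-48457 + 30566)/(V(127, 176) + M(-125)) = (-48457 + 30566)/((9 + 39*176) + 36) = -17891/((9 + 6864) + 36) = -17891/(6873 + 36) = -17891/6909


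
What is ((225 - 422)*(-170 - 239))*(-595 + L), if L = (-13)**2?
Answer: -34324098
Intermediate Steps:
L = 169
((225 - 422)*(-170 - 239))*(-595 + L) = ((225 - 422)*(-170 - 239))*(-595 + 169) = -197*(-409)*(-426) = 80573*(-426) = -34324098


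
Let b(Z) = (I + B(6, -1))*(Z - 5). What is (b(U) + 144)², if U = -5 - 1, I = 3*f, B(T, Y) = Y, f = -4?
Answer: 82369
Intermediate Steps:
I = -12 (I = 3*(-4) = -12)
U = -6
b(Z) = 65 - 13*Z (b(Z) = (-12 - 1)*(Z - 5) = -13*(-5 + Z) = 65 - 13*Z)
(b(U) + 144)² = ((65 - 13*(-6)) + 144)² = ((65 + 78) + 144)² = (143 + 144)² = 287² = 82369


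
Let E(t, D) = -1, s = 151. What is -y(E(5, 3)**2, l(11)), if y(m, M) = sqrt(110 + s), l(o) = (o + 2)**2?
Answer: -3*sqrt(29) ≈ -16.155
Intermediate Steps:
l(o) = (2 + o)**2
y(m, M) = 3*sqrt(29) (y(m, M) = sqrt(110 + 151) = sqrt(261) = 3*sqrt(29))
-y(E(5, 3)**2, l(11)) = -3*sqrt(29)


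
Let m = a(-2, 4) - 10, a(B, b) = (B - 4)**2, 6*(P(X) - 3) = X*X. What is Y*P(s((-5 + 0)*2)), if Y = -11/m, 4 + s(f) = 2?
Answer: -121/78 ≈ -1.5513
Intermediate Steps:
s(f) = -2 (s(f) = -4 + 2 = -2)
P(X) = 3 + X**2/6 (P(X) = 3 + (X*X)/6 = 3 + X**2/6)
a(B, b) = (-4 + B)**2
m = 26 (m = (-4 - 2)**2 - 10 = (-6)**2 - 10 = 36 - 10 = 26)
Y = -11/26 ≈ -0.42308
Y*P(s((-5 + 0)*2)) = -11*(3 + (1/6)*(-2)**2)/26 = -11*(3 + (1/6)*4)/26 = -11*(3 + 2/3)/26 = -11/26*11/3 = -121/78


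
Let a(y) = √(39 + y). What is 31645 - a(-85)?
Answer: 31645 - I*√46 ≈ 31645.0 - 6.7823*I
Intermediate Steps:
31645 - a(-85) = 31645 - √(39 - 85) = 31645 - √(-46) = 31645 - I*√46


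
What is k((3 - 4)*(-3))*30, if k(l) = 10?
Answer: 300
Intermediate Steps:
k((3 - 4)*(-3))*30 = 10*30 = 300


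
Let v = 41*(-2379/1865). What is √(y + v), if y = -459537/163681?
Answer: 6*I*√142646274017363935/305265065 ≈ 7.4234*I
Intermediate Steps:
v = -97539/1865 (v = 41*(-2379*1/1865) = 41*(-2379/1865) = -97539/1865 ≈ -52.300)
y = -459537/163681 (y = -459537*1/163681 = -459537/163681 ≈ -2.8075)
√(y + v) = √(-459537/163681 - 97539/1865) = √(-16822317564/305265065) = 6*I*√142646274017363935/305265065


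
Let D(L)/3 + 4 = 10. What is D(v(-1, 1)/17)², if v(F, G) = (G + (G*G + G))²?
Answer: 324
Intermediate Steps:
v(F, G) = (G² + 2*G)² (v(F, G) = (G + (G² + G))² = (G + (G + G²))² = (G² + 2*G)²)
D(L) = 18 (D(L) = -12 + 3*10 = -12 + 30 = 18)
D(v(-1, 1)/17)² = 18² = 324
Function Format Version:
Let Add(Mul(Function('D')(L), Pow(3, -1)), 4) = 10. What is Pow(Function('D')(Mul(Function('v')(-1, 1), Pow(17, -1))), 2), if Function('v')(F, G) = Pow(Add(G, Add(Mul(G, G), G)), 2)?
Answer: 324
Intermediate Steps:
Function('v')(F, G) = Pow(Add(Pow(G, 2), Mul(2, G)), 2) (Function('v')(F, G) = Pow(Add(G, Add(Pow(G, 2), G)), 2) = Pow(Add(G, Add(G, Pow(G, 2))), 2) = Pow(Add(Pow(G, 2), Mul(2, G)), 2))
Function('D')(L) = 18 (Function('D')(L) = Add(-12, Mul(3, 10)) = Add(-12, 30) = 18)
Pow(Function('D')(Mul(Function('v')(-1, 1), Pow(17, -1))), 2) = Pow(18, 2) = 324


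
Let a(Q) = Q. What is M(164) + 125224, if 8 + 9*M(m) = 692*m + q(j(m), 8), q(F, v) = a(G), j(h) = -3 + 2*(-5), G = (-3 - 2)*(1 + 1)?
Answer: 1240486/9 ≈ 1.3783e+5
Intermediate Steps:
G = -10 (G = -5*2 = -10)
j(h) = -13 (j(h) = -3 - 10 = -13)
q(F, v) = -10
M(m) = -2 + 692*m/9 (M(m) = -8/9 + (692*m - 10)/9 = -8/9 + (-10 + 692*m)/9 = -8/9 + (-10/9 + 692*m/9) = -2 + 692*m/9)
M(164) + 125224 = (-2 + (692/9)*164) + 125224 = (-2 + 113488/9) + 125224 = 113470/9 + 125224 = 1240486/9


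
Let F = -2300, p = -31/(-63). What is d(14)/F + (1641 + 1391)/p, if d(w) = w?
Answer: 219668183/35650 ≈ 6161.8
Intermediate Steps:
p = 31/63 (p = -31*(-1/63) = 31/63 ≈ 0.49206)
d(14)/F + (1641 + 1391)/p = 14/(-2300) + (1641 + 1391)/(31/63) = 14*(-1/2300) + 3032*(63/31) = -7/1150 + 191016/31 = 219668183/35650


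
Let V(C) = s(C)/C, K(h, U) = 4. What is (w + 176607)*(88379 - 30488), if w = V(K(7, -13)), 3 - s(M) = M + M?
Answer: 40895533893/4 ≈ 1.0224e+10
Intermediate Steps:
s(M) = 3 - 2*M (s(M) = 3 - (M + M) = 3 - 2*M)
V(C) = (3 - 2*C)/C
w = -5/4 (w = -2 + 3/4 = -2 + 3*(¼) = -2 + ¾ = -5/4 ≈ -1.2500)
(w + 176607)*(88379 - 30488) = (-5/4 + 176607)*(88379 - 30488) = (706423/4)*57891 = 40895533893/4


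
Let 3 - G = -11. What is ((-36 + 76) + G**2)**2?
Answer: 55696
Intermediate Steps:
G = 14 (G = 3 - 1*(-11) = 3 + 11 = 14)
((-36 + 76) + G**2)**2 = ((-36 + 76) + 14**2)**2 = (40 + 196)**2 = 236**2 = 55696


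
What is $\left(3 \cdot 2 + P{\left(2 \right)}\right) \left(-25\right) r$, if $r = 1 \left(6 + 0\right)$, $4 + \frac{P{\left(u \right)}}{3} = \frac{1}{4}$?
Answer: $\frac{1575}{2} \approx 787.5$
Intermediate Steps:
$P{\left(u \right)} = - \frac{45}{4}$ ($P{\left(u \right)} = -12 + \frac{3}{4} = - \frac{45}{4}$)
$r = 6$ ($r = 1 \cdot 6 = 6$)
$\left(3 \cdot 2 + P{\left(2 \right)}\right) \left(-25\right) r = \left(3 \cdot 2 - \frac{45}{4}\right) \left(-25\right) 6 = \left(6 - \frac{45}{4}\right) \left(-25\right) 6 = \left(- \frac{21}{4}\right) \left(-25\right) 6 = \frac{525}{4} \cdot 6 = \frac{1575}{2}$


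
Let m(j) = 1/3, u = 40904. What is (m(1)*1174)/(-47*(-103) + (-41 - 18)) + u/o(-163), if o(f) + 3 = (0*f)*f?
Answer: -97800877/7173 ≈ -13635.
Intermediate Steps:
m(j) = ⅓
o(f) = -3 (o(f) = -3 + (0*f)*f = -3 + 0*f = -3 + 0 = -3)
(m(1)*1174)/(-47*(-103) + (-41 - 18)) + u/o(-163) = ((⅓)*1174)/(-47*(-103) + (-41 - 18)) + 40904/(-3) = 1174/(3*(4841 - 59)) + 40904*(-⅓) = (1174/3)/4782 - 40904/3 = (1174/3)*(1/4782) - 40904/3 = 587/7173 - 40904/3 = -97800877/7173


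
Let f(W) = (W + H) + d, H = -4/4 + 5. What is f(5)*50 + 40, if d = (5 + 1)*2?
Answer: 1090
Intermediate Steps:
d = 12 (d = 6*2 = 12)
H = 4 (H = -4*¼ + 5 = -1 + 5 = 4)
f(W) = 16 + W (f(W) = (W + 4) + 12 = (4 + W) + 12 = 16 + W)
f(5)*50 + 40 = (16 + 5)*50 + 40 = 21*50 + 40 = 1050 + 40 = 1090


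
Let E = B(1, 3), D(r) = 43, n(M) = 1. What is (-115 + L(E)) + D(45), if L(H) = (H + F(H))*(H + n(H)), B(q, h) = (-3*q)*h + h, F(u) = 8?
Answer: -82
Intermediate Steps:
B(q, h) = h - 3*h*q (B(q, h) = -3*h*q + h = h - 3*h*q)
E = -6 (E = 3*(1 - 3*1) = 3*(1 - 3) = 3*(-2) = -6)
L(H) = (1 + H)*(8 + H) (L(H) = (H + 8)*(H + 1) = (8 + H)*(1 + H) = (1 + H)*(8 + H))
(-115 + L(E)) + D(45) = (-115 + (8 + (-6)² + 9*(-6))) + 43 = (-115 + (8 + 36 - 54)) + 43 = (-115 - 10) + 43 = -125 + 43 = -82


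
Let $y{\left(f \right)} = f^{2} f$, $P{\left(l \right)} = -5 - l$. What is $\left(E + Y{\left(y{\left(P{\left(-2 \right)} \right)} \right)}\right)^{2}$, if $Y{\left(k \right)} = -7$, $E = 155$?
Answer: $21904$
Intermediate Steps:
$y{\left(f \right)} = f^{3}$
$\left(E + Y{\left(y{\left(P{\left(-2 \right)} \right)} \right)}\right)^{2} = \left(155 - 7\right)^{2} = 148^{2} = 21904$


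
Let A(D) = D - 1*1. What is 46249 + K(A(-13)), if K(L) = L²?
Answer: 46445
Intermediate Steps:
A(D) = -1 + D (A(D) = D - 1 = -1 + D)
46249 + K(A(-13)) = 46249 + (-1 - 13)² = 46249 + (-14)² = 46249 + 196 = 46445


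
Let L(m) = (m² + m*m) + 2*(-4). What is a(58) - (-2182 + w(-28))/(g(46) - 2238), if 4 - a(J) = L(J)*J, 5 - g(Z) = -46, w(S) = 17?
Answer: -852398537/2187 ≈ -3.8976e+5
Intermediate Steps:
g(Z) = 51 (g(Z) = 5 - 1*(-46) = 5 + 46 = 51)
L(m) = -8 + 2*m² (L(m) = (m² + m²) - 8 = 2*m² - 8 = -8 + 2*m²)
a(J) = 4 - J*(-8 + 2*J²) (a(J) = 4 - (-8 + 2*J²)*J = 4 - J*(-8 + 2*J²))
a(58) - (-2182 + w(-28))/(g(46) - 2238) = (4 - 2*58*(-4 + 58²)) - (-2182 + 17)/(51 - 2238) = (4 - 2*58*(-4 + 3364)) - (-2165)/(-2187) = (4 - 2*58*3360) - (-2165)*(-1)/2187 = (4 - 389760) - 1*2165/2187 = -389756 - 2165/2187 = -852398537/2187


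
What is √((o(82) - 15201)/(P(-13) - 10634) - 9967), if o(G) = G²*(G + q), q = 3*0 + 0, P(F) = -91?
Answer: I*√46088431818/2145 ≈ 100.08*I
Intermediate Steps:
q = 0 (q = 0 + 0 = 0)
o(G) = G³ (o(G) = G²*(G + 0) = G²*G = G³)
√((o(82) - 15201)/(P(-13) - 10634) - 9967) = √((82³ - 15201)/(-91 - 10634) - 9967) = √((551368 - 15201)/(-10725) - 9967) = √(536167*(-1/10725) - 9967) = √(-536167/10725 - 9967) = √(-107432242/10725) = I*√46088431818/2145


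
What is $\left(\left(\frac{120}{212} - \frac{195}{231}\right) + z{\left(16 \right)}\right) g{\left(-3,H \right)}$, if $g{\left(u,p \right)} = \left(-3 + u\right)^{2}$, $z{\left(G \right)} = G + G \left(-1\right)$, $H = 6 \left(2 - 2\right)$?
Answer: $- \frac{40860}{4081} \approx -10.012$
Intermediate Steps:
$H = 0$ ($H = 6 \cdot 0 = 0$)
$z{\left(G \right)} = 0$ ($z{\left(G \right)} = G - G = 0$)
$\left(\left(\frac{120}{212} - \frac{195}{231}\right) + z{\left(16 \right)}\right) g{\left(-3,H \right)} = \left(\left(\frac{120}{212} - \frac{195}{231}\right) + 0\right) \left(-3 - 3\right)^{2} = \left(\left(120 \cdot \frac{1}{212} - \frac{65}{77}\right) + 0\right) \left(-6\right)^{2} = \left(\left(\frac{30}{53} - \frac{65}{77}\right) + 0\right) 36 = \left(- \frac{1135}{4081} + 0\right) 36 = \left(- \frac{1135}{4081}\right) 36 = - \frac{40860}{4081}$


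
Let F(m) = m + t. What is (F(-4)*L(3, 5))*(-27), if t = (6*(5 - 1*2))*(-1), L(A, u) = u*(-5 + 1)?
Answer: -11880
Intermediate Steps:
L(A, u) = -4*u (L(A, u) = u*(-4) = -4*u)
t = -18 (t = (6*(5 - 2))*(-1) = (6*3)*(-1) = 18*(-1) = -18)
F(m) = -18 + m (F(m) = m - 18 = -18 + m)
(F(-4)*L(3, 5))*(-27) = ((-18 - 4)*(-4*5))*(-27) = -22*(-20)*(-27) = 440*(-27) = -11880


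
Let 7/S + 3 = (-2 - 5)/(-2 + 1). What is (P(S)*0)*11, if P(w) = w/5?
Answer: 0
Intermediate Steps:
S = 7/4 (S = 7/(-3 + (-2 - 5)/(-2 + 1)) = 7/(-3 - 7/(-1)) = 7/(-3 - 7*(-1)) = 7/(-3 + 7) = 7/4 ≈ 1.7500)
P(w) = w/5 (P(w) = w*(⅕) = w/5)
(P(S)*0)*11 = (((⅕)*(7/4))*0)*11 = ((7/20)*0)*11 = 0*11 = 0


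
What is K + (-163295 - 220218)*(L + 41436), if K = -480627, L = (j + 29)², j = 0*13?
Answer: -16214259728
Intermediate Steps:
j = 0
L = 841 (L = (0 + 29)² = 29² = 841)
K + (-163295 - 220218)*(L + 41436) = -480627 + (-163295 - 220218)*(841 + 41436) = -480627 - 383513*42277 = -480627 - 16213779101 = -16214259728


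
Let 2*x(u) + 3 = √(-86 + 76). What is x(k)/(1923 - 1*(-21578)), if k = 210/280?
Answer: -3/47002 + I*√10/47002 ≈ -6.3827e-5 + 6.728e-5*I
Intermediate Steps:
k = ¾ (k = 210*(1/280) = ¾ ≈ 0.75000)
x(u) = -3/2 + I*√10/2 (x(u) = -3/2 + √(-86 + 76)/2 = -3/2 + √(-10)/2 = -3/2 + (I*√10)/2 = -3/2 + I*√10/2)
x(k)/(1923 - 1*(-21578)) = (-3/2 + I*√10/2)/(1923 - 1*(-21578)) = (-3/2 + I*√10/2)/(1923 + 21578) = (-3/2 + I*√10/2)/23501 = (-3/2 + I*√10/2)*(1/23501) = -3/47002 + I*√10/47002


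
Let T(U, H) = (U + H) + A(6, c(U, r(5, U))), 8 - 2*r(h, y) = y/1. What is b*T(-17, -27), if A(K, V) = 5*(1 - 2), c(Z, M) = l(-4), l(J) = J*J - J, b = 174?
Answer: -8526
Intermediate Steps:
l(J) = J**2 - J
r(h, y) = 4 - y/2 (r(h, y) = 4 - y/(2*1) = 4 - y/2)
c(Z, M) = 20 (c(Z, M) = -4*(-1 - 4) = -4*(-5) = 20)
A(K, V) = -5 (A(K, V) = 5*(-1) = -5)
T(U, H) = -5 + H + U (T(U, H) = (U + H) - 5 = (H + U) - 5 = -5 + H + U)
b*T(-17, -27) = 174*(-5 - 27 - 17) = 174*(-49) = -8526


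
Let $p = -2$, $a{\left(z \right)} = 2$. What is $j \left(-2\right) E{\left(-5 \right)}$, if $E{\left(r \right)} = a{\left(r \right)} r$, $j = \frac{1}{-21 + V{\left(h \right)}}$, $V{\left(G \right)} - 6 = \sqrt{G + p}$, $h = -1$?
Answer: $- \frac{25}{19} - \frac{5 i \sqrt{3}}{57} \approx -1.3158 - 0.15193 i$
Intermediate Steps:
$V{\left(G \right)} = 6 + \sqrt{-2 + G}$ ($V{\left(G \right)} = 6 + \sqrt{G - 2} = 6 + \sqrt{-2 + G}$)
$j = \frac{1}{-15 + i \sqrt{3}}$ ($j = \frac{1}{-21 + \left(6 + \sqrt{-2 - 1}\right)} = \frac{1}{-21 + \left(6 + \sqrt{-3}\right)} = \frac{1}{-21 + \left(6 + i \sqrt{3}\right)} = \frac{1}{-15 + i \sqrt{3}} \approx -0.065789 - 0.0075967 i$)
$E{\left(r \right)} = 2 r$
$j \left(-2\right) E{\left(-5 \right)} = \left(- \frac{5}{76} - \frac{i \sqrt{3}}{228}\right) \left(-2\right) 2 \left(-5\right) = \left(\frac{5}{38} + \frac{i \sqrt{3}}{114}\right) \left(-10\right) = - \frac{25}{19} - \frac{5 i \sqrt{3}}{57}$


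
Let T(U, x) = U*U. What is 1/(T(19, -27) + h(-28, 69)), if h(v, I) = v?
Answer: 1/333 ≈ 0.0030030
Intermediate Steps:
T(U, x) = U²
1/(T(19, -27) + h(-28, 69)) = 1/(19² - 28) = 1/(361 - 28) = 1/333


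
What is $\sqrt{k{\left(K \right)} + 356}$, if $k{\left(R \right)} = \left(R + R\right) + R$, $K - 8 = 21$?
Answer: $\sqrt{443} \approx 21.048$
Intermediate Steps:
$K = 29$ ($K = 8 + 21 = 29$)
$k{\left(R \right)} = 3 R$ ($k{\left(R \right)} = 2 R + R = 3 R$)
$\sqrt{k{\left(K \right)} + 356} = \sqrt{3 \cdot 29 + 356} = \sqrt{87 + 356} = \sqrt{443}$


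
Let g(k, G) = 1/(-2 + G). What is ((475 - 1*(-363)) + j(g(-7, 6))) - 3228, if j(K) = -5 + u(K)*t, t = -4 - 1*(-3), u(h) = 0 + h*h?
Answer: -38321/16 ≈ -2395.1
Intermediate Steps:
u(h) = h² (u(h) = 0 + h² = h²)
t = -1 (t = -4 + 3 = -1)
j(K) = -5 - K² (j(K) = -5 + K²*(-1) = -5 - K²)
((475 - 1*(-363)) + j(g(-7, 6))) - 3228 = ((475 - 1*(-363)) + (-5 - (1/(-2 + 6))²)) - 3228 = ((475 + 363) + (-5 - (1/4)²)) - 3228 = (838 + (-5 - (¼)²)) - 3228 = (838 + (-5 - 1*1/16)) - 3228 = (838 + (-5 - 1/16)) - 3228 = (838 - 81/16) - 3228 = 13327/16 - 3228 = -38321/16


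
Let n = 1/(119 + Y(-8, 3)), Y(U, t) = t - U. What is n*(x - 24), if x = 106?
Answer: 41/65 ≈ 0.63077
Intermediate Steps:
n = 1/130 (n = 1/(119 + (3 - 1*(-8))) = 1/(119 + (3 + 8)) = 1/(119 + 11) = 1/130 ≈ 0.0076923)
n*(x - 24) = (106 - 24)/130 = (1/130)*82 = 41/65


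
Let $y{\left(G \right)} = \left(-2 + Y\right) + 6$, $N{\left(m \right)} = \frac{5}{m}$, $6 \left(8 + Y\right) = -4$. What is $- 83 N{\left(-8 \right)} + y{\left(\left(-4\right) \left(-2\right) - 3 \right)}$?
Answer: $\frac{1133}{24} \approx 47.208$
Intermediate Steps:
$Y = - \frac{26}{3}$ ($Y = -8 + \frac{1}{6} \left(-4\right) = -8 - \frac{2}{3} = - \frac{26}{3} \approx -8.6667$)
$y{\left(G \right)} = - \frac{14}{3}$ ($y{\left(G \right)} = \left(-2 - \frac{26}{3}\right) + 6 = - \frac{32}{3} + 6 = - \frac{14}{3}$)
$- 83 N{\left(-8 \right)} + y{\left(\left(-4\right) \left(-2\right) - 3 \right)} = - 83 \frac{5}{-8} - \frac{14}{3} = - 83 \cdot 5 \left(- \frac{1}{8}\right) - \frac{14}{3} = \left(-83\right) \left(- \frac{5}{8}\right) - \frac{14}{3} = \frac{415}{8} - \frac{14}{3} = \frac{1133}{24}$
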